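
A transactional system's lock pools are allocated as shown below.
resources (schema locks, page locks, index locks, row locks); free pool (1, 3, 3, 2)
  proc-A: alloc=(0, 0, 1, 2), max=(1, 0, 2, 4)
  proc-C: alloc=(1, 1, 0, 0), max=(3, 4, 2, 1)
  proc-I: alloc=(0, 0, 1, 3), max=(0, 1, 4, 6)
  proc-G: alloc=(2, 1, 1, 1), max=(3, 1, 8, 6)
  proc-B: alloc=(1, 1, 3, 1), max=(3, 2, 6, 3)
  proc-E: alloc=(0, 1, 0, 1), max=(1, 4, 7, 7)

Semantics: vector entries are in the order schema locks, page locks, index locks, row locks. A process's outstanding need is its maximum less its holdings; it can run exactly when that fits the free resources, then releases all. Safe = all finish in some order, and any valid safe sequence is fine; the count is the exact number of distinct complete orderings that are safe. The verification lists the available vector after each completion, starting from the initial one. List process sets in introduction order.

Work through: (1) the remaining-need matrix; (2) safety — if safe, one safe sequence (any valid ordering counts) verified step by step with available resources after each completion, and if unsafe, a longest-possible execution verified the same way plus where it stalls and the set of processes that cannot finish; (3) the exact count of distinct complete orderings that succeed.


(1) Need matrix, components ordered schema locks, page locks, index locks, row locks:
  proc-A: (1, 0, 1, 2)
  proc-C: (2, 3, 2, 1)
  proc-I: (0, 1, 3, 3)
  proc-G: (1, 0, 7, 5)
  proc-B: (2, 1, 3, 2)
  proc-E: (1, 3, 7, 6)
(2) The state is UNSAFE.
Key observation: after proc-A, proc-I the pool peaks at (1, 3, 5, 7), and each blocked process is short somewhere: proc-C on schema locks; proc-G on index locks; proc-B on schema locks; proc-E on index locks.
Going as far as possible: proc-A, proc-I; after that, nothing fits. Verifying each step:
  pool = (1, 3, 3, 2)
  proc-A needs (1, 0, 1, 2) <= (1, 3, 3, 2) -> finishes; pool += (0, 0, 1, 2) = (1, 3, 4, 4)
  proc-I needs (0, 1, 3, 3) <= (1, 3, 4, 4) -> finishes; pool += (0, 0, 1, 3) = (1, 3, 5, 7)
  proc-C cannot run: need (2, 3, 2, 1) vs free (1, 3, 5, 7) (insufficient schema locks)
  proc-G cannot run: need (1, 0, 7, 5) vs free (1, 3, 5, 7) (insufficient index locks)
  proc-B cannot run: need (2, 1, 3, 2) vs free (1, 3, 5, 7) (insufficient schema locks)
  proc-E cannot run: need (1, 3, 7, 6) vs free (1, 3, 5, 7) (insufficient index locks)
Processes that can never finish: proc-C, proc-G, proc-B and proc-E.
(3) Exactly 0 of the possible complete orderings are safe sequences.


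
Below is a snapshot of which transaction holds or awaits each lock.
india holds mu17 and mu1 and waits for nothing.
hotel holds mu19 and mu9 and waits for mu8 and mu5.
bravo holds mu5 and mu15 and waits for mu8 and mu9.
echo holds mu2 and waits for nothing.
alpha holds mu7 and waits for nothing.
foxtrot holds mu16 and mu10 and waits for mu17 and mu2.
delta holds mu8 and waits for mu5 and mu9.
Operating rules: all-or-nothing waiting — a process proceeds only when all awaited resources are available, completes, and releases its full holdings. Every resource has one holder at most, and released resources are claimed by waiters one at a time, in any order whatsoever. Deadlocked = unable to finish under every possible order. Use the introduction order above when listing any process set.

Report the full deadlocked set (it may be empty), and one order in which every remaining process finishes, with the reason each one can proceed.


Deadlocked set: hotel, bravo and delta.
Key observation: the wait chain closes on itself along hotel -> bravo -> hotel; delta is caught in further circular waits.
One completion order for the rest: alpha, echo, india, foxtrot.
Step-by-step check:
  alpha waits on nothing -> runs at once and releases mu7
  echo waits on nothing -> runs at once and releases mu2
  india waits on nothing -> runs at once and releases mu17 and mu1
  foxtrot waits on mu17 and mu2 — all released -> runs and releases mu16 and mu10


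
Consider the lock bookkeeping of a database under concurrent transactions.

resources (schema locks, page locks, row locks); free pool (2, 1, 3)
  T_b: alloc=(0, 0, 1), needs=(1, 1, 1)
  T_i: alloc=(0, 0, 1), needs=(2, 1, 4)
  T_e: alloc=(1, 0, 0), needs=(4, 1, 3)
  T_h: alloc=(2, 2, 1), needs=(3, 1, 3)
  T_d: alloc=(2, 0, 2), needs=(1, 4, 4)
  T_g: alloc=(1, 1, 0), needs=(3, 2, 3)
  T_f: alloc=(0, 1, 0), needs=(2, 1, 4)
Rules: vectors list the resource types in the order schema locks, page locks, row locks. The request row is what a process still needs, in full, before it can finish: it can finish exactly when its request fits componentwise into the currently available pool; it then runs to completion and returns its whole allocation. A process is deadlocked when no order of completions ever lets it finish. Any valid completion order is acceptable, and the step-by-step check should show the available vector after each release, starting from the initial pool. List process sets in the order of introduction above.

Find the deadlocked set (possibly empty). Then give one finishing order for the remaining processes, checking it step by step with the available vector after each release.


Deadlocked set: T_e, T_h, T_d and T_g.
Key observation: after T_b, T_f, T_i the pool peaks at (2, 2, 5), and each blocked process is short somewhere: T_e on schema locks; T_h on schema locks; T_d on page locks; T_g on schema locks.
A valid finishing order for the others: T_b, T_f, T_i. Walking it through:
  pool = (2, 1, 3)
  T_b needs (1, 1, 1) <= (2, 1, 3) -> finishes; pool += (0, 0, 1) = (2, 1, 4)
  T_f needs (2, 1, 4) <= (2, 1, 4) -> finishes; pool += (0, 1, 0) = (2, 2, 4)
  T_i needs (2, 1, 4) <= (2, 2, 4) -> finishes; pool += (0, 0, 1) = (2, 2, 5)
The stuck group stays short no matter what:
  blocked: T_e wants (4, 1, 3), pool (2, 2, 5) — not enough schema locks
  blocked: T_h wants (3, 1, 3), pool (2, 2, 5) — not enough schema locks
  blocked: T_d wants (1, 4, 4), pool (2, 2, 5) — not enough page locks
  blocked: T_g wants (3, 2, 3), pool (2, 2, 5) — not enough schema locks


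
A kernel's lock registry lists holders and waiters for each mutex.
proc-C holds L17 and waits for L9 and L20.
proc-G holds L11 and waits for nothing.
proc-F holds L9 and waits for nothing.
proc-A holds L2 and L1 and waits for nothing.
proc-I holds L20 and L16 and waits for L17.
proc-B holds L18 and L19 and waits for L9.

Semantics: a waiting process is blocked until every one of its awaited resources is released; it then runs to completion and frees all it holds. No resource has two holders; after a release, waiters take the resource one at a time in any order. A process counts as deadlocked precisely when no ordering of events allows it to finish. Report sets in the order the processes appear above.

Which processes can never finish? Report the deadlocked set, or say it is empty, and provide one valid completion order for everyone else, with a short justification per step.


Deadlocked: proc-C and proc-I.
Key observation: nobody on the ring proc-C -> proc-I -> proc-C can start until another member finishes, which never happens; no other process is dragged down with it.
The rest can finish in the order proc-G, proc-A, proc-F, proc-B.
Verifying each step:
  run proc-G (it waits on nothing); releases L11
  run proc-A (it waits on nothing); releases L2 and L1
  run proc-F (it waits on nothing); releases L9
  proc-B waits on L9 — all released -> runs and releases L18 and L19


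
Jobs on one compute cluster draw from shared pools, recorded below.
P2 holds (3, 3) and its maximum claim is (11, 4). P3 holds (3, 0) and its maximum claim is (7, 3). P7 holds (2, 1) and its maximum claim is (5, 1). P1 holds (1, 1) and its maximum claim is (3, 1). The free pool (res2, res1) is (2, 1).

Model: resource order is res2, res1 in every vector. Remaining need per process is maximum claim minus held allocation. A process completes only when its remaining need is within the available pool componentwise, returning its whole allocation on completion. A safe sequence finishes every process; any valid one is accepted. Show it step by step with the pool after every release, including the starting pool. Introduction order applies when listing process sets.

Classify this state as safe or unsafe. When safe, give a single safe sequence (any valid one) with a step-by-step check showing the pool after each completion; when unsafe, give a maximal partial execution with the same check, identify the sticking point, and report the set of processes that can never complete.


SAFE, for example via the order P1, P7, P3, P2.
Key observation: reading the order forward, P1 is the first process whose need (2, 0) meets the free pool (2, 1) exactly on a resource it requests.
Step-by-step check:
  pool = (2, 1)
  run P1 (needs (2, 0), free (2, 1)); after release of (1, 1) the pool is (3, 2)
  run P7 (needs (3, 0), free (3, 2)); after release of (2, 1) the pool is (5, 3)
  run P3 (needs (4, 3), free (5, 3)); after release of (3, 0) the pool is (8, 3)
  run P2 (needs (8, 1), free (8, 3)); after release of (3, 3) the pool is (11, 6)


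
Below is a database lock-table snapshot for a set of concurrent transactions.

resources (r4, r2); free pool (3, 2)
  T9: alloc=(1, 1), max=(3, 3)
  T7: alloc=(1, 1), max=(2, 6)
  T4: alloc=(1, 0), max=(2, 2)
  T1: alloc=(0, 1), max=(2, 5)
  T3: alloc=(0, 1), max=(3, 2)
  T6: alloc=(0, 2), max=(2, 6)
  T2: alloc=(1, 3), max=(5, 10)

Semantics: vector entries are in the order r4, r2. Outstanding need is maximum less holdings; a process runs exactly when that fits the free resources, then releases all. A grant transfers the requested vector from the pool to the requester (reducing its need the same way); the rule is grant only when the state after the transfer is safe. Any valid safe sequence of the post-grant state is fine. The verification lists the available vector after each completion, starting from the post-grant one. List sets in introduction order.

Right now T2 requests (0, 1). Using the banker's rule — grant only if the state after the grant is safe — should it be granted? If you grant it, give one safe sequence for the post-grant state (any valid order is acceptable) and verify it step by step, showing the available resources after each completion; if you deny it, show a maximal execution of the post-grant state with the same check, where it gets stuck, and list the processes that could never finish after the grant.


DENY — the pretend-granted state is unsafe.
Key observation: the pool after T3, T4, T9 is (5, 3); every surviving request exceeds it in r2, so progress ends there.
Pretend the grant happened; the run T3, T4, T9 goes as far as possible. Verifying each step:
  pool = (3, 1)
  T3 needs (3, 1) <= (3, 1) -> finishes; pool += (0, 1) = (3, 2)
  T4 needs (1, 2) <= (3, 2) -> finishes; pool += (1, 0) = (4, 2)
  T9 needs (2, 2) <= (4, 2) -> finishes; pool += (1, 1) = (5, 3)
  blocked: T7 wants (1, 5), pool (5, 3) — not enough r2
  blocked: T1 wants (2, 4), pool (5, 3) — not enough r2
  blocked: T6 wants (2, 4), pool (5, 3) — not enough r2
  blocked: T2 wants (4, 6), pool (5, 3) — not enough r2
Processes that could never finish after the grant: T7, T1, T6 and T2.


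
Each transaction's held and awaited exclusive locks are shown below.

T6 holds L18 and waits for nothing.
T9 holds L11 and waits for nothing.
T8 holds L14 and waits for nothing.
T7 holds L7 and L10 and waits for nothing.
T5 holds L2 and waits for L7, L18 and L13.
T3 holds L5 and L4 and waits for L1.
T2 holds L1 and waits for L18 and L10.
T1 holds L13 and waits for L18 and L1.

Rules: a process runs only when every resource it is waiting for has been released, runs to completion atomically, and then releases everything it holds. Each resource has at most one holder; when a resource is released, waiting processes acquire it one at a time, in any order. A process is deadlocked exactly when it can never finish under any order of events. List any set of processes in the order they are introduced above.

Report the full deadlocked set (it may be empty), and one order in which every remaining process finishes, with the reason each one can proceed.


Nothing here is deadlocked.
Key observation: although several processes wait, no cycle exists — each chain bottoms out at a free runner.
The rest can finish in the order T8, T6, T9, T7, T2, T3, T1, T5.
Step-by-step check:
  run T8 (it waits on nothing); releases L14
  run T6 (it waits on nothing); releases L18
  run T9 (it waits on nothing); releases L11
  run T7 (it waits on nothing); releases L7 and L10
  run T2 (all its waits — L18 and L10 — are resolved); releases L1
  run T3 (all its waits — L1 — are resolved); releases L5 and L4
  run T1 (all its waits — L18 and L1 — are resolved); releases L13
  run T5 (all its waits — L7, L18 and L13 — are resolved); releases L2


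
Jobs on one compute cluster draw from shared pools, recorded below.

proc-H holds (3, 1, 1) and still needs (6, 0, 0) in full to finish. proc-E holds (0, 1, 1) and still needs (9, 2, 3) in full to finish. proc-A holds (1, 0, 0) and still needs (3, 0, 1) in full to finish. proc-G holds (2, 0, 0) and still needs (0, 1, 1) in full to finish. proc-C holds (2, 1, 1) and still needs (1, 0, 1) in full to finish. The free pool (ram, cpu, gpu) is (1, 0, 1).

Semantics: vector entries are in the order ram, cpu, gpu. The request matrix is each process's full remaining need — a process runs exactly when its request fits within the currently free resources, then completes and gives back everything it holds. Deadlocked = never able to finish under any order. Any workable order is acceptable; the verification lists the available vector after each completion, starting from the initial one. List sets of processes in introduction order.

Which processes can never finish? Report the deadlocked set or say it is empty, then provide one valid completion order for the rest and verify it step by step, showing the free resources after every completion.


Nothing here is deadlocked.
Key observation: proc-C can run right away; the returned allocation unlocks the remaining processes in turn.
The rest can finish in the order proc-C, proc-G, proc-A, proc-H, proc-E. Walking it through:
  pool = (1, 0, 1)
  run proc-C (needs (1, 0, 1), free (1, 0, 1)); after release of (2, 1, 1) the pool is (3, 1, 2)
  run proc-G (needs (0, 1, 1), free (3, 1, 2)); after release of (2, 0, 0) the pool is (5, 1, 2)
  run proc-A (needs (3, 0, 1), free (5, 1, 2)); after release of (1, 0, 0) the pool is (6, 1, 2)
  run proc-H (needs (6, 0, 0), free (6, 1, 2)); after release of (3, 1, 1) the pool is (9, 2, 3)
  run proc-E (needs (9, 2, 3), free (9, 2, 3)); after release of (0, 1, 1) the pool is (9, 3, 4)


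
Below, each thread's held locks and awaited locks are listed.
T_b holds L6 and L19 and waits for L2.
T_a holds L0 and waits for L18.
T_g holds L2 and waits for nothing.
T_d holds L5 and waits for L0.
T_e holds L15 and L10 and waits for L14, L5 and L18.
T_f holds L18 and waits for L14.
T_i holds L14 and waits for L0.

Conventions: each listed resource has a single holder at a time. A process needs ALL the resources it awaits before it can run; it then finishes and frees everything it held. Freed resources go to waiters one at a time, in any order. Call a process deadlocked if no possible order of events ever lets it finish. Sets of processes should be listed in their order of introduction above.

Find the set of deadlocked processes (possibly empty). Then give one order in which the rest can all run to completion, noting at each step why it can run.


Deadlocked: T_a, T_d, T_e, T_f and T_i.
Key observation: the cycle T_a -> T_f -> T_i -> T_a can never break — each member waits on the next; T_d and T_e wait into the deadlock from upstream.
One completion order for the rest: T_g, T_b.
Walking it through:
  T_g: no waits; runs immediately, freeing L2
  T_b waits on L2 — all released -> runs and releases L6 and L19


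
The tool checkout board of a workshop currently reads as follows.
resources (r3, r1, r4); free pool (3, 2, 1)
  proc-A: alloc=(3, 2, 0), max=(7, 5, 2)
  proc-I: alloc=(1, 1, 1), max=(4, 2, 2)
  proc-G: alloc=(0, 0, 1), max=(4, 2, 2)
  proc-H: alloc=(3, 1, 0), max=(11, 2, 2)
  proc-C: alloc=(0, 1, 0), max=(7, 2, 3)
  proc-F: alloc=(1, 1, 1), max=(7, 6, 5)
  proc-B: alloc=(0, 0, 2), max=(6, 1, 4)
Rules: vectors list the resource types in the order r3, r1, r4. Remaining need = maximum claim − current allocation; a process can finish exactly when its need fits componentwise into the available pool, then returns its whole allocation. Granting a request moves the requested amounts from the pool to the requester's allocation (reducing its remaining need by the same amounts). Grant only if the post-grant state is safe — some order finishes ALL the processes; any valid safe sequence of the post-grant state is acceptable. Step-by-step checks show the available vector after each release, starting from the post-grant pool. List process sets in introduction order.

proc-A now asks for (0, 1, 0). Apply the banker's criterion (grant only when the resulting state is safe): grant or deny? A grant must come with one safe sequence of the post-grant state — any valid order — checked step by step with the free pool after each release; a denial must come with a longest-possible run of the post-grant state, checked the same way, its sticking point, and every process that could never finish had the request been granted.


GRANT: granting preserves safety; a valid post-grant sequence is proc-I, proc-G, proc-A, proc-C, proc-B, proc-F, proc-H.
Key observation: the transfer keeps a workable pool ((3, 1, 1)); proc-I starts the safe sequence.
Step-by-step check of the post-grant state:
  pool = (3, 1, 1)
  proc-I: need (3, 1, 1) fits (3, 1, 1); releases (1, 1, 1), pool now (4, 2, 2)
  proc-G: need (4, 2, 1) fits (4, 2, 2); releases (0, 0, 1), pool now (4, 2, 3)
  proc-A: need (4, 2, 2) fits (4, 2, 3); releases (3, 3, 0), pool now (7, 5, 3)
  proc-C: need (7, 1, 3) fits (7, 5, 3); releases (0, 1, 0), pool now (7, 6, 3)
  proc-B: need (6, 1, 2) fits (7, 6, 3); releases (0, 0, 2), pool now (7, 6, 5)
  proc-F: need (6, 5, 4) fits (7, 6, 5); releases (1, 1, 1), pool now (8, 7, 6)
  proc-H: need (8, 1, 2) fits (8, 7, 6); releases (3, 1, 0), pool now (11, 8, 6)


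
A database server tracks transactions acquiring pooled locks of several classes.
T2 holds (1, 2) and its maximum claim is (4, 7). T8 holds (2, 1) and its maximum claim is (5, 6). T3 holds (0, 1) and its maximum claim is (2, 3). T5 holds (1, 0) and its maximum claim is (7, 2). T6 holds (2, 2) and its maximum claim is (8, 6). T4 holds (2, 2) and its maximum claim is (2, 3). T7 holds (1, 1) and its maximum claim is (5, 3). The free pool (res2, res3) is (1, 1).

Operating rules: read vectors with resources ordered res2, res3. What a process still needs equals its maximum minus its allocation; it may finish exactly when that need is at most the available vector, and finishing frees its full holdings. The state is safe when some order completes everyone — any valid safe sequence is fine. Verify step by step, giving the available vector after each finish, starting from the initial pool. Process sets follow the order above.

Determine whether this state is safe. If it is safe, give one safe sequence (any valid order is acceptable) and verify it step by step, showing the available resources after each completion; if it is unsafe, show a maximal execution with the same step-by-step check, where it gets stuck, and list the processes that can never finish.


The state is UNSAFE.
Key observation: after T4, T3 the pool peaks at (3, 4), and each blocked process is short somewhere: T2 on res3; T8 on res3; T5 on res2; T6 on res2; T7 on res2.
Going as far as possible: T4, T3; after that, nothing fits. Verifying each step:
  pool = (1, 1)
  T4 needs (0, 1) <= (1, 1) -> finishes; pool += (2, 2) = (3, 3)
  T3 needs (2, 2) <= (3, 3) -> finishes; pool += (0, 1) = (3, 4)
  blocked: T2 wants (3, 5), pool (3, 4) — not enough res3
  blocked: T8 wants (3, 5), pool (3, 4) — not enough res3
  blocked: T5 wants (6, 2), pool (3, 4) — not enough res2
  blocked: T6 wants (6, 4), pool (3, 4) — not enough res2
  blocked: T7 wants (4, 2), pool (3, 4) — not enough res2
Never able to finish: T2, T8, T5, T6 and T7.


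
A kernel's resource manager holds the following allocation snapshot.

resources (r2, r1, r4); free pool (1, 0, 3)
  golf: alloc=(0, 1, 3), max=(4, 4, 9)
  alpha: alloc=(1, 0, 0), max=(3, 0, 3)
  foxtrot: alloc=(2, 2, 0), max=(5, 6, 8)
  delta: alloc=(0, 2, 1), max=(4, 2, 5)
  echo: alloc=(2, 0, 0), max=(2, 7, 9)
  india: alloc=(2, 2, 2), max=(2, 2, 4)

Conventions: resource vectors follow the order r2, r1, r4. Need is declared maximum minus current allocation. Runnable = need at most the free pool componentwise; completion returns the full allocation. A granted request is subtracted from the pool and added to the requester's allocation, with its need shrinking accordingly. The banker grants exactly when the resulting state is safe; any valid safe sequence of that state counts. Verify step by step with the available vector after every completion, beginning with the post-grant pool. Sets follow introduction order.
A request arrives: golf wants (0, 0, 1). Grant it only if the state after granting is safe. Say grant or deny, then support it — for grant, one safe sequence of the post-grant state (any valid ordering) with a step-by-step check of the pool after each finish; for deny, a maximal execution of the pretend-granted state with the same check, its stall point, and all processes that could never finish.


GRANT: granting preserves safety; a valid post-grant sequence is india, alpha, delta, golf, foxtrot, echo.
Key observation: (1, 0, 2) free after granting still covers india first, and each release covers the next.
Verifying the post-grant state step by step:
  pool = (1, 0, 2)
  india needs (0, 0, 2) <= (1, 0, 2) -> finishes; pool += (2, 2, 2) = (3, 2, 4)
  alpha needs (2, 0, 3) <= (3, 2, 4) -> finishes; pool += (1, 0, 0) = (4, 2, 4)
  delta needs (4, 0, 4) <= (4, 2, 4) -> finishes; pool += (0, 2, 1) = (4, 4, 5)
  golf needs (4, 3, 5) <= (4, 4, 5) -> finishes; pool += (0, 1, 4) = (4, 5, 9)
  foxtrot needs (3, 4, 8) <= (4, 5, 9) -> finishes; pool += (2, 2, 0) = (6, 7, 9)
  echo needs (0, 7, 9) <= (6, 7, 9) -> finishes; pool += (2, 0, 0) = (8, 7, 9)


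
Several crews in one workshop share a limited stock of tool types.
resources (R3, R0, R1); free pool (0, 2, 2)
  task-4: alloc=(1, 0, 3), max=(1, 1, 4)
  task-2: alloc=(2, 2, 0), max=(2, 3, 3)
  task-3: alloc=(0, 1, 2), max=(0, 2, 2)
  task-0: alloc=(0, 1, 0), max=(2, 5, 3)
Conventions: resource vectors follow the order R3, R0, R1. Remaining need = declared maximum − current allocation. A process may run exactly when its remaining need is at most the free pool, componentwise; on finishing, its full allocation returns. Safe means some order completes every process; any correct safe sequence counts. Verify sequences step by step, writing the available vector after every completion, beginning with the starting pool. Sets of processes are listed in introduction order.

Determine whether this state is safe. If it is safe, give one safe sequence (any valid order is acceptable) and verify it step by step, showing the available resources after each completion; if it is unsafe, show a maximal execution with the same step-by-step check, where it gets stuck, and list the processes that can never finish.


SAFE, for example via the order task-4, task-2, task-3, task-0.
Key observation: every step clears its requested resources with room to spare; the minimum clearance is 1, first at task-4 — (0, 1, 1) vs (0, 2, 2) free.
Walking it through:
  pool = (0, 2, 2)
  task-4 needs (0, 1, 1) <= (0, 2, 2) -> finishes; pool += (1, 0, 3) = (1, 2, 5)
  task-2 needs (0, 1, 3) <= (1, 2, 5) -> finishes; pool += (2, 2, 0) = (3, 4, 5)
  task-3 needs (0, 1, 0) <= (3, 4, 5) -> finishes; pool += (0, 1, 2) = (3, 5, 7)
  task-0 needs (2, 4, 3) <= (3, 5, 7) -> finishes; pool += (0, 1, 0) = (3, 6, 7)


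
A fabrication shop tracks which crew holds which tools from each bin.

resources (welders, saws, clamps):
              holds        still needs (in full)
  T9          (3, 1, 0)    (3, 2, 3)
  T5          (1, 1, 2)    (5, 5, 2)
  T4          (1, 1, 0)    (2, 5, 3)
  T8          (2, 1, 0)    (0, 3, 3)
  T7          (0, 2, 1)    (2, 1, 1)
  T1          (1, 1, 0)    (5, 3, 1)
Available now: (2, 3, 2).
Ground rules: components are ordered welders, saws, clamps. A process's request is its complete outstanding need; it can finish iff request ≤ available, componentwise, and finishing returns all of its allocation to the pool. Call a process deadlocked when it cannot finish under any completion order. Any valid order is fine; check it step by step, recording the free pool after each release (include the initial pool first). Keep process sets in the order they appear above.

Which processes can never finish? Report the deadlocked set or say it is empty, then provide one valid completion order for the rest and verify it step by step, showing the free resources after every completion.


Nothing here is deadlocked.
Key observation: T7 can run right away; the returned allocation unlocks the remaining processes in turn.
The rest can finish in the order T7, T8, T9, T1, T5, T4. Verifying each step:
  pool = (2, 3, 2)
  T7 needs (2, 1, 1) <= (2, 3, 2) -> finishes; pool += (0, 2, 1) = (2, 5, 3)
  T8 needs (0, 3, 3) <= (2, 5, 3) -> finishes; pool += (2, 1, 0) = (4, 6, 3)
  T9 needs (3, 2, 3) <= (4, 6, 3) -> finishes; pool += (3, 1, 0) = (7, 7, 3)
  T1 needs (5, 3, 1) <= (7, 7, 3) -> finishes; pool += (1, 1, 0) = (8, 8, 3)
  T5 needs (5, 5, 2) <= (8, 8, 3) -> finishes; pool += (1, 1, 2) = (9, 9, 5)
  T4 needs (2, 5, 3) <= (9, 9, 5) -> finishes; pool += (1, 1, 0) = (10, 10, 5)


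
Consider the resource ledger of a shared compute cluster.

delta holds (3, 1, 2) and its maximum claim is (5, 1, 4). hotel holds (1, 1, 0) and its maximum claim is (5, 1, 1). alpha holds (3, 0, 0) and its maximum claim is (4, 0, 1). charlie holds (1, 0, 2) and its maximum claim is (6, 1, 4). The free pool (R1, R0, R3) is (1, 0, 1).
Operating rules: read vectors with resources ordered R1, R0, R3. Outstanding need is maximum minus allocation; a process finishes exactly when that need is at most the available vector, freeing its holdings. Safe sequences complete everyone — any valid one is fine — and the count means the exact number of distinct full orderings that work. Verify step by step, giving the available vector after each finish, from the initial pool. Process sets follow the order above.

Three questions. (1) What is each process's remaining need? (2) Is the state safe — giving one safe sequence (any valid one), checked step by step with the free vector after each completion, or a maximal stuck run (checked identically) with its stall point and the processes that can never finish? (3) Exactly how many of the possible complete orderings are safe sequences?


(1) Outstanding need per process (order R1, R0, R3):
  delta: (2, 0, 2)
  hotel: (4, 0, 1)
  alpha: (1, 0, 1)
  charlie: (5, 1, 2)
(2) The state is UNSAFE.
Key observation: alpha, hotel can finish, but then (5, 1, 1) is all there is, and the blocked group's R3 demands exceed it.
The run alpha, hotel cannot be extended any further. Check, step by step:
  pool = (1, 0, 1)
  alpha: need (1, 0, 1) fits (1, 0, 1); releases (3, 0, 0), pool now (4, 0, 1)
  hotel: need (4, 0, 1) fits (4, 0, 1); releases (1, 1, 0), pool now (5, 1, 1)
  blocked: delta wants (2, 0, 2), pool (5, 1, 1) — not enough R3
  blocked: charlie wants (5, 1, 2), pool (5, 1, 1) — not enough R3
Never able to finish: delta and charlie.
(3) Precisely 0 of the possible complete orderings are safe sequences.


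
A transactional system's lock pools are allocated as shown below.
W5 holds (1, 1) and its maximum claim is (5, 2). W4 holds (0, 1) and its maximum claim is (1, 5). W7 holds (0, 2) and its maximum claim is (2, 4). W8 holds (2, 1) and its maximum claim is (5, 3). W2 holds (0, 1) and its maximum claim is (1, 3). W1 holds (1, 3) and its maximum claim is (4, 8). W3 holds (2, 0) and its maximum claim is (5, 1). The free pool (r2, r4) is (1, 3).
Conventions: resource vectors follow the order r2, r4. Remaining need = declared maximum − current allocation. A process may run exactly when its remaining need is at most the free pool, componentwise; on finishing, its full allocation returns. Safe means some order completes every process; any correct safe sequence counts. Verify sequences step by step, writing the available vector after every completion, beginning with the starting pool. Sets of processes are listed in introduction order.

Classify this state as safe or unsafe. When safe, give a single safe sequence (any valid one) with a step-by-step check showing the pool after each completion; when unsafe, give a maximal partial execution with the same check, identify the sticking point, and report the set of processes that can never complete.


The state is UNSAFE.
Key observation: r2 is the bottleneck — with W2, W4 done the pool holds (1, 5), short of every remaining need.
A maximal execution: W2, W4 — then nothing else fits. Check, step by step:
  pool = (1, 3)
  W2 needs (1, 2) <= (1, 3) -> finishes; pool += (0, 1) = (1, 4)
  W4 needs (1, 4) <= (1, 4) -> finishes; pool += (0, 1) = (1, 5)
  W5 cannot run: need (4, 1) vs free (1, 5) (insufficient r2)
  W7 cannot run: need (2, 2) vs free (1, 5) (insufficient r2)
  W8 cannot run: need (3, 2) vs free (1, 5) (insufficient r2)
  W1 cannot run: need (3, 5) vs free (1, 5) (insufficient r2)
  W3 cannot run: need (3, 1) vs free (1, 5) (insufficient r2)
Processes that can never finish: W5, W7, W8, W1 and W3.


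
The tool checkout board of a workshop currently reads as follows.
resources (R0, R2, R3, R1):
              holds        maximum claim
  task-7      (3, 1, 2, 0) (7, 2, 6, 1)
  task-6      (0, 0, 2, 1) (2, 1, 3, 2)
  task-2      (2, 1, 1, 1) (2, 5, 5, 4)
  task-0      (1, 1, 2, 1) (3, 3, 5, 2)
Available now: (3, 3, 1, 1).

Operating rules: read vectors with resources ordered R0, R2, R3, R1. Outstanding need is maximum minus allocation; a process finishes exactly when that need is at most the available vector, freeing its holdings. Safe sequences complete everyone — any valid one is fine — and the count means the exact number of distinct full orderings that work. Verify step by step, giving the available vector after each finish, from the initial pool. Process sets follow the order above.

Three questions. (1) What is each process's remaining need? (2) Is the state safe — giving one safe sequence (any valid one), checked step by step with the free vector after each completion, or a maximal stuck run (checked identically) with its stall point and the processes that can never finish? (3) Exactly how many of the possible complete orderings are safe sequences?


(1) Need matrix, components ordered R0, R2, R3, R1:
  task-7: (4, 1, 4, 1)
  task-6: (2, 1, 1, 1)
  task-2: (0, 4, 4, 3)
  task-0: (2, 2, 3, 1)
(2) SAFE. One safe sequence: task-6, task-0, task-7, task-2.
Key observation: reading the order forward, task-6 is the first process whose need (2, 1, 1, 1) meets the free pool (3, 3, 1, 1) exactly on a resource it requests.
Step-by-step check:
  pool = (3, 3, 1, 1)
  task-6: need (2, 1, 1, 1) fits (3, 3, 1, 1); releases (0, 0, 2, 1), pool now (3, 3, 3, 2)
  task-0: need (2, 2, 3, 1) fits (3, 3, 3, 2); releases (1, 1, 2, 1), pool now (4, 4, 5, 3)
  task-7: need (4, 1, 4, 1) fits (4, 4, 5, 3); releases (3, 1, 2, 0), pool now (7, 5, 7, 3)
  task-2: need (0, 4, 4, 3) fits (7, 5, 7, 3); releases (2, 1, 1, 1), pool now (9, 6, 8, 4)
(3) Exactly 2 of the possible complete orderings are safe sequences.


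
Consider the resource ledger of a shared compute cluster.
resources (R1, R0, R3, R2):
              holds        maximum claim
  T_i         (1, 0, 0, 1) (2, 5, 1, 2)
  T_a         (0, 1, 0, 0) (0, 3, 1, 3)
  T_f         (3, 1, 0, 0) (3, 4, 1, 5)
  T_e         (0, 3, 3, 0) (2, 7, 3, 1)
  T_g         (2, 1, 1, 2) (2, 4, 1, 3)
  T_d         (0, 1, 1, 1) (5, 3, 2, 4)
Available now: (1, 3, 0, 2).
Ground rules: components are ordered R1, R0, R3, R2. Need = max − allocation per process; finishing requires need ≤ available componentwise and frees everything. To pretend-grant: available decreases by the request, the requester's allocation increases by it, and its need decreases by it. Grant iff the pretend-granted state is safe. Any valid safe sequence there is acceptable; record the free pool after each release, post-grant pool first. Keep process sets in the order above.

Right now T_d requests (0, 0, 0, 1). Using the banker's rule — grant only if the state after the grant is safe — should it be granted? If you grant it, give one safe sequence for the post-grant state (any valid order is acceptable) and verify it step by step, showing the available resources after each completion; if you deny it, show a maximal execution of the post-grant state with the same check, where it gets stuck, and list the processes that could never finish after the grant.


DENY: after the grant no complete ordering would exist.
Key observation: after T_g, T_e, T_a, T_i the pool peaks at (4, 8, 4, 4), and each blocked process is short somewhere: T_f on R2; T_d on R1.
Pretend the grant happened; the run T_g, T_e, T_a, T_i goes as far as possible. Check, step by step:
  pool = (1, 3, 0, 1)
  run T_g (needs (0, 3, 0, 1), free (1, 3, 0, 1)); after release of (2, 1, 1, 2) the pool is (3, 4, 1, 3)
  run T_e (needs (2, 4, 0, 1), free (3, 4, 1, 3)); after release of (0, 3, 3, 0) the pool is (3, 7, 4, 3)
  run T_a (needs (0, 2, 1, 3), free (3, 7, 4, 3)); after release of (0, 1, 0, 0) the pool is (3, 8, 4, 3)
  run T_i (needs (1, 5, 1, 1), free (3, 8, 4, 3)); after release of (1, 0, 0, 1) the pool is (4, 8, 4, 4)
  T_f still needs (0, 3, 1, 5) but only (4, 8, 4, 4) is free — short on R2
  T_d still needs (5, 2, 1, 2) but only (4, 8, 4, 4) is free — short on R1
Had the request been granted, T_f and T_d could never finish.


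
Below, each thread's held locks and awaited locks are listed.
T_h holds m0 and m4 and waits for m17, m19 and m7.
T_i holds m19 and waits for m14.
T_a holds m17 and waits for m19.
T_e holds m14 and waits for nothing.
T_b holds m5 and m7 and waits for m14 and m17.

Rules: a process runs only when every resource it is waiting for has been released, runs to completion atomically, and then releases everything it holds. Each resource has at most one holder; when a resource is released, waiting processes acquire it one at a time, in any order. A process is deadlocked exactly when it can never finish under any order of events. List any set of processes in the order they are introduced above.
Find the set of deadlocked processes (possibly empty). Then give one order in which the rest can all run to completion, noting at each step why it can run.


Nothing here is deadlocked.
Key observation: the wait relation is loop-free; peeling off processes with no waits unwinds the whole state.
One completion order for the rest: T_e, T_i, T_a, T_b, T_h.
Step-by-step check:
  T_e: no waits; runs immediately, freeing m14
  T_i: everything it awaited (m14) is free; runs, freeing m19
  T_a: everything it awaited (m19) is free; runs, freeing m17
  T_b: everything it awaited (m14 and m17) is free; runs, freeing m5 and m7
  T_h: everything it awaited (m17, m19 and m7) is free; runs, freeing m0 and m4


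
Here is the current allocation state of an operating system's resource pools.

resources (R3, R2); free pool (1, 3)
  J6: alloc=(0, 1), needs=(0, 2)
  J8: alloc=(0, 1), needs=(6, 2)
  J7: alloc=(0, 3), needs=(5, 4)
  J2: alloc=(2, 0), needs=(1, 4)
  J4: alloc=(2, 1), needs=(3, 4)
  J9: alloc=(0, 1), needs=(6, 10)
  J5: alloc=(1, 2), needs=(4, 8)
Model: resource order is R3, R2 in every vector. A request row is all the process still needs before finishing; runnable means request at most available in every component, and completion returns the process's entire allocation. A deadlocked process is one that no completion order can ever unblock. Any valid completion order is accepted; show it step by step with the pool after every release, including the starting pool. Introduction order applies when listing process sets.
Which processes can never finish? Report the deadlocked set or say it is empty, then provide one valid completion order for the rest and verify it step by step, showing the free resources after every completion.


The deadlocked set is empty.
Key observation: beginning at J6, releases accumulate fast enough that every process eventually fits.
The rest can finish in the order J6, J2, J4, J7, J5, J9, J8. Check, step by step:
  pool = (1, 3)
  run J6 (needs (0, 2), free (1, 3)); after release of (0, 1) the pool is (1, 4)
  run J2 (needs (1, 4), free (1, 4)); after release of (2, 0) the pool is (3, 4)
  run J4 (needs (3, 4), free (3, 4)); after release of (2, 1) the pool is (5, 5)
  run J7 (needs (5, 4), free (5, 5)); after release of (0, 3) the pool is (5, 8)
  run J5 (needs (4, 8), free (5, 8)); after release of (1, 2) the pool is (6, 10)
  run J9 (needs (6, 10), free (6, 10)); after release of (0, 1) the pool is (6, 11)
  run J8 (needs (6, 2), free (6, 11)); after release of (0, 1) the pool is (6, 12)


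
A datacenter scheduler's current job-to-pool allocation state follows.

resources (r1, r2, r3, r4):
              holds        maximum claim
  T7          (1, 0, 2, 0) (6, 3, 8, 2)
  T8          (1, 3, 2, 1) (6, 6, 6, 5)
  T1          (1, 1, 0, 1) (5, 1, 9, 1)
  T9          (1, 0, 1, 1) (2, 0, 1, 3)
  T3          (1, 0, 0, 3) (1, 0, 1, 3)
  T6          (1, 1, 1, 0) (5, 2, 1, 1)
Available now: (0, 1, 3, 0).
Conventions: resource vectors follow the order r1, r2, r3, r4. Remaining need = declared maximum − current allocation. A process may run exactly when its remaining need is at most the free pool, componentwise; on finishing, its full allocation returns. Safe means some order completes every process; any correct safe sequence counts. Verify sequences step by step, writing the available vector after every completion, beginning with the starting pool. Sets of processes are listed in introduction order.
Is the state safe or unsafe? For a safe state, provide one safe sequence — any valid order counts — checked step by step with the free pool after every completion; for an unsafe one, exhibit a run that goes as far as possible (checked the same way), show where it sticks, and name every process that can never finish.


The state is UNSAFE.
Key observation: T3, T9 can finish, but then (2, 1, 4, 4) is all there is, and the blocked group's r1 demands exceed it.
The run T3, T9 cannot be extended any further. Walking it through:
  pool = (0, 1, 3, 0)
  T3: need (0, 0, 1, 0) fits (0, 1, 3, 0); releases (1, 0, 0, 3), pool now (1, 1, 3, 3)
  T9: need (1, 0, 0, 2) fits (1, 1, 3, 3); releases (1, 0, 1, 1), pool now (2, 1, 4, 4)
  T7 still needs (5, 3, 6, 2) but only (2, 1, 4, 4) is free — short on r1, r2 and r3
  T8 still needs (5, 3, 4, 4) but only (2, 1, 4, 4) is free — short on r1 and r2
  T1 still needs (4, 0, 9, 0) but only (2, 1, 4, 4) is free — short on r1 and r3
  T6 still needs (4, 1, 0, 1) but only (2, 1, 4, 4) is free — short on r1
Never able to finish: T7, T8, T1 and T6.


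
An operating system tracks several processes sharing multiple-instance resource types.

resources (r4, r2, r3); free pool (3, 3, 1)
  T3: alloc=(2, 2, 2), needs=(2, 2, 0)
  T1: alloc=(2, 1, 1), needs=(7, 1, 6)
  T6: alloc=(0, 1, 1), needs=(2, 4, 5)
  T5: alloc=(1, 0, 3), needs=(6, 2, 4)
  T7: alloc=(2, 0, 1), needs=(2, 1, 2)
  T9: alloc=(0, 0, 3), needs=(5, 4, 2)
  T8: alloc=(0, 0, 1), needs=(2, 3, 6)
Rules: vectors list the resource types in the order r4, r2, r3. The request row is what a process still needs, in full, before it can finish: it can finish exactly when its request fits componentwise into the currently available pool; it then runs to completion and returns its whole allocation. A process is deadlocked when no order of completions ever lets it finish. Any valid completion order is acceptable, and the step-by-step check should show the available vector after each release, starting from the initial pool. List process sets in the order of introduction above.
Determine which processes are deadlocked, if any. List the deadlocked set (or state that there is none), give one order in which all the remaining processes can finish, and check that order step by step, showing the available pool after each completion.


The deadlocked set is empty.
Key observation: there is always a runnable process — T3 first — so the state unwinds completely.
A valid finishing order for the others: T3, T7, T5, T1, T8, T9, T6. Step-by-step check:
  pool = (3, 3, 1)
  T3 needs (2, 2, 0) <= (3, 3, 1) -> finishes; pool += (2, 2, 2) = (5, 5, 3)
  T7 needs (2, 1, 2) <= (5, 5, 3) -> finishes; pool += (2, 0, 1) = (7, 5, 4)
  T5 needs (6, 2, 4) <= (7, 5, 4) -> finishes; pool += (1, 0, 3) = (8, 5, 7)
  T1 needs (7, 1, 6) <= (8, 5, 7) -> finishes; pool += (2, 1, 1) = (10, 6, 8)
  T8 needs (2, 3, 6) <= (10, 6, 8) -> finishes; pool += (0, 0, 1) = (10, 6, 9)
  T9 needs (5, 4, 2) <= (10, 6, 9) -> finishes; pool += (0, 0, 3) = (10, 6, 12)
  T6 needs (2, 4, 5) <= (10, 6, 12) -> finishes; pool += (0, 1, 1) = (10, 7, 13)
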